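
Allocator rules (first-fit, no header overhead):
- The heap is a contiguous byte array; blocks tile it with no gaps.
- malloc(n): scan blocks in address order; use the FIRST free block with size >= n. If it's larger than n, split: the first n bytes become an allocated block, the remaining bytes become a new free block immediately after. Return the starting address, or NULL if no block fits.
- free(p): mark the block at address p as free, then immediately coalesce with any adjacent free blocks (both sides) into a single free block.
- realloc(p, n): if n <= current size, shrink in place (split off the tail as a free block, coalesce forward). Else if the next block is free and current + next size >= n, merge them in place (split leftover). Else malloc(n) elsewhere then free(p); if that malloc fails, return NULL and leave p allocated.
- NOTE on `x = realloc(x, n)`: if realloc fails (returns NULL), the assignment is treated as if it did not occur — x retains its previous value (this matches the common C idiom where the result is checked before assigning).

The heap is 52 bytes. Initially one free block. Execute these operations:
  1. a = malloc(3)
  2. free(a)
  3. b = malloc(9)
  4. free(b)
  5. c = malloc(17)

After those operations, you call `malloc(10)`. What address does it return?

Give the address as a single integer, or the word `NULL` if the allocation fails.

Answer: 17

Derivation:
Op 1: a = malloc(3) -> a = 0; heap: [0-2 ALLOC][3-51 FREE]
Op 2: free(a) -> (freed a); heap: [0-51 FREE]
Op 3: b = malloc(9) -> b = 0; heap: [0-8 ALLOC][9-51 FREE]
Op 4: free(b) -> (freed b); heap: [0-51 FREE]
Op 5: c = malloc(17) -> c = 0; heap: [0-16 ALLOC][17-51 FREE]
malloc(10): first-fit scan over [0-16 ALLOC][17-51 FREE] -> 17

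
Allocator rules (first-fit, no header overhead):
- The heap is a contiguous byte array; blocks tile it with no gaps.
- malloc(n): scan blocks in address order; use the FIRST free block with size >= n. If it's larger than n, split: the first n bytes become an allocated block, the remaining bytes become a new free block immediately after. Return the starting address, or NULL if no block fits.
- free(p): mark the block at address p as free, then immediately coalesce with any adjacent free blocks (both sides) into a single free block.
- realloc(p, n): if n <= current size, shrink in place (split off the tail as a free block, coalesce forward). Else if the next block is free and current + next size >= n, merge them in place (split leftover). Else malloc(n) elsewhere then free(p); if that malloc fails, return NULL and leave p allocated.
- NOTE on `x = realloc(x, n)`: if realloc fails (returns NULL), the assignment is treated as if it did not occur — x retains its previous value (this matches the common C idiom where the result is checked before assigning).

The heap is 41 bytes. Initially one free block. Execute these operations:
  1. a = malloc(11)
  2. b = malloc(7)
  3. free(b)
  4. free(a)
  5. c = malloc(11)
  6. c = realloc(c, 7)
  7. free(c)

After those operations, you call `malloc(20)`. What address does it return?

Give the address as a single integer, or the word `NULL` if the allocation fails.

Answer: 0

Derivation:
Op 1: a = malloc(11) -> a = 0; heap: [0-10 ALLOC][11-40 FREE]
Op 2: b = malloc(7) -> b = 11; heap: [0-10 ALLOC][11-17 ALLOC][18-40 FREE]
Op 3: free(b) -> (freed b); heap: [0-10 ALLOC][11-40 FREE]
Op 4: free(a) -> (freed a); heap: [0-40 FREE]
Op 5: c = malloc(11) -> c = 0; heap: [0-10 ALLOC][11-40 FREE]
Op 6: c = realloc(c, 7) -> c = 0; heap: [0-6 ALLOC][7-40 FREE]
Op 7: free(c) -> (freed c); heap: [0-40 FREE]
malloc(20): first-fit scan over [0-40 FREE] -> 0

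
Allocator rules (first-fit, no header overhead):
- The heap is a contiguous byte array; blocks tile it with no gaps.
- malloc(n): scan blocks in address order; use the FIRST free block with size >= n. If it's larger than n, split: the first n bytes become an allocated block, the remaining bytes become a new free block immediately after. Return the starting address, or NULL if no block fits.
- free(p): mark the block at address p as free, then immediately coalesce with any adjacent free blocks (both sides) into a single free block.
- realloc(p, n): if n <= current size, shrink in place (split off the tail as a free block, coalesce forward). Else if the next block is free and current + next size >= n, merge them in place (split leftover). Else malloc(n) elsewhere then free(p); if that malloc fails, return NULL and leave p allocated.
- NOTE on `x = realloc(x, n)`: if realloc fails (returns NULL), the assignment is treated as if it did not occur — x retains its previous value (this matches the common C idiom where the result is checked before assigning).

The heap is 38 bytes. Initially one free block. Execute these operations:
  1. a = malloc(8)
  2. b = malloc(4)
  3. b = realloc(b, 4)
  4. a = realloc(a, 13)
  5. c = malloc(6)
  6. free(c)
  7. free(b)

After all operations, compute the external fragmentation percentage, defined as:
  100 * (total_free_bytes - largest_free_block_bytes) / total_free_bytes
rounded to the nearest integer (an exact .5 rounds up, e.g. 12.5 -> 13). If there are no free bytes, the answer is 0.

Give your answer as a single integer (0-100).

Answer: 48

Derivation:
Op 1: a = malloc(8) -> a = 0; heap: [0-7 ALLOC][8-37 FREE]
Op 2: b = malloc(4) -> b = 8; heap: [0-7 ALLOC][8-11 ALLOC][12-37 FREE]
Op 3: b = realloc(b, 4) -> b = 8; heap: [0-7 ALLOC][8-11 ALLOC][12-37 FREE]
Op 4: a = realloc(a, 13) -> a = 12; heap: [0-7 FREE][8-11 ALLOC][12-24 ALLOC][25-37 FREE]
Op 5: c = malloc(6) -> c = 0; heap: [0-5 ALLOC][6-7 FREE][8-11 ALLOC][12-24 ALLOC][25-37 FREE]
Op 6: free(c) -> (freed c); heap: [0-7 FREE][8-11 ALLOC][12-24 ALLOC][25-37 FREE]
Op 7: free(b) -> (freed b); heap: [0-11 FREE][12-24 ALLOC][25-37 FREE]
Free blocks: [12 13] total_free=25 largest=13 -> 100*(25-13)/25 = 1200/25 = 48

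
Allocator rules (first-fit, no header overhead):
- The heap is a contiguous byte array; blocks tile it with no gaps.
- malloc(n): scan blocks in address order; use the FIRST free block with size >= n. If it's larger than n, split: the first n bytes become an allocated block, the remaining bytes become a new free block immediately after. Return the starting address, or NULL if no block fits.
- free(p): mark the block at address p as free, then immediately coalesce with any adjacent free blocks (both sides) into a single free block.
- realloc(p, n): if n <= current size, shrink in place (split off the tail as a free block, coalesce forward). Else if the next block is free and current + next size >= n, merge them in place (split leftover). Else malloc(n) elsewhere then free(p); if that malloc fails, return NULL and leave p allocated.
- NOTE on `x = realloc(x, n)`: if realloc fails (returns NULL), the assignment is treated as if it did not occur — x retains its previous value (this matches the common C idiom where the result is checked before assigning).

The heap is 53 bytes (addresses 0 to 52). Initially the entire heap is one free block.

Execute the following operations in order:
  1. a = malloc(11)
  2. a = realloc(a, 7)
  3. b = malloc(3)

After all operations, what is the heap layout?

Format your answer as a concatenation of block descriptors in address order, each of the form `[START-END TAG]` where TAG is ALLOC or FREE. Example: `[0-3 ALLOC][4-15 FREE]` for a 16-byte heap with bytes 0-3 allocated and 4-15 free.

Op 1: a = malloc(11) -> a = 0; heap: [0-10 ALLOC][11-52 FREE]
Op 2: a = realloc(a, 7) -> a = 0; heap: [0-6 ALLOC][7-52 FREE]
Op 3: b = malloc(3) -> b = 7; heap: [0-6 ALLOC][7-9 ALLOC][10-52 FREE]

Answer: [0-6 ALLOC][7-9 ALLOC][10-52 FREE]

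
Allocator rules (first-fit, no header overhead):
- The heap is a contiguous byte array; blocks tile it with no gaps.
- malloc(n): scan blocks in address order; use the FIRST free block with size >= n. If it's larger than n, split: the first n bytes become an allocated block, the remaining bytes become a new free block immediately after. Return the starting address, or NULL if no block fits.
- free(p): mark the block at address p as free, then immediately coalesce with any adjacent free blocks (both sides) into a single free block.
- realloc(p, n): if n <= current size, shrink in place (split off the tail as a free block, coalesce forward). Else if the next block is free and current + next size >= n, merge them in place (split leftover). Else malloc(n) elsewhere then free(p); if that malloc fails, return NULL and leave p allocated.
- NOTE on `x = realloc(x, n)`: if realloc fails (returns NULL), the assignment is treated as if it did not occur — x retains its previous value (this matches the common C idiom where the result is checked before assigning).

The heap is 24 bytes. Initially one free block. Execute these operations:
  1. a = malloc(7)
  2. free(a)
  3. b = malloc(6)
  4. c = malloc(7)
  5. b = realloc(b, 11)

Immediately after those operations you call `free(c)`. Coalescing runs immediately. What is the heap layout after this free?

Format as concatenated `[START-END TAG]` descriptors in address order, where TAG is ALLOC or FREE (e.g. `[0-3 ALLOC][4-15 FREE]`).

Op 1: a = malloc(7) -> a = 0; heap: [0-6 ALLOC][7-23 FREE]
Op 2: free(a) -> (freed a); heap: [0-23 FREE]
Op 3: b = malloc(6) -> b = 0; heap: [0-5 ALLOC][6-23 FREE]
Op 4: c = malloc(7) -> c = 6; heap: [0-5 ALLOC][6-12 ALLOC][13-23 FREE]
Op 5: b = realloc(b, 11) -> b = 13; heap: [0-5 FREE][6-12 ALLOC][13-23 ALLOC]
free(c): c = 6 -> block [6-12 ALLOC]; mark free, coalesce with adjacent free neighbors -> [0-12 FREE][13-23 ALLOC]

Answer: [0-12 FREE][13-23 ALLOC]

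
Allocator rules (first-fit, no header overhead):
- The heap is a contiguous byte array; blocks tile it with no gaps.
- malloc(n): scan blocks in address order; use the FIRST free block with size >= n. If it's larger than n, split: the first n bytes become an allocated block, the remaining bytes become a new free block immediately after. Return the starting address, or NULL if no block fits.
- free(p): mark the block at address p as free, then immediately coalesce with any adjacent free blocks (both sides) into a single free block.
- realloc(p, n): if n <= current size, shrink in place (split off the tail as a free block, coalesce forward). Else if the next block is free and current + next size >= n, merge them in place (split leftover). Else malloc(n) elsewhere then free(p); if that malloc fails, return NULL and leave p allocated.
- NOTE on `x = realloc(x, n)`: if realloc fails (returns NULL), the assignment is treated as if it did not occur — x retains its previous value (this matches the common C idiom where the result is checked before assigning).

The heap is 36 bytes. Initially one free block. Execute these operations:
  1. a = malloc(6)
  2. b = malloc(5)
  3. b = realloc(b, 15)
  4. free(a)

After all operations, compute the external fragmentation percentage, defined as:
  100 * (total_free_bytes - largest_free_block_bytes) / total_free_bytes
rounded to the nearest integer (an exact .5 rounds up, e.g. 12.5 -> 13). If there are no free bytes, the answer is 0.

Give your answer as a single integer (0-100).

Op 1: a = malloc(6) -> a = 0; heap: [0-5 ALLOC][6-35 FREE]
Op 2: b = malloc(5) -> b = 6; heap: [0-5 ALLOC][6-10 ALLOC][11-35 FREE]
Op 3: b = realloc(b, 15) -> b = 6; heap: [0-5 ALLOC][6-20 ALLOC][21-35 FREE]
Op 4: free(a) -> (freed a); heap: [0-5 FREE][6-20 ALLOC][21-35 FREE]
Free blocks: [6 15] total_free=21 largest=15 -> 100*(21-15)/21 = 600/21 ≈ 28.571 -> rounds to 29

Answer: 29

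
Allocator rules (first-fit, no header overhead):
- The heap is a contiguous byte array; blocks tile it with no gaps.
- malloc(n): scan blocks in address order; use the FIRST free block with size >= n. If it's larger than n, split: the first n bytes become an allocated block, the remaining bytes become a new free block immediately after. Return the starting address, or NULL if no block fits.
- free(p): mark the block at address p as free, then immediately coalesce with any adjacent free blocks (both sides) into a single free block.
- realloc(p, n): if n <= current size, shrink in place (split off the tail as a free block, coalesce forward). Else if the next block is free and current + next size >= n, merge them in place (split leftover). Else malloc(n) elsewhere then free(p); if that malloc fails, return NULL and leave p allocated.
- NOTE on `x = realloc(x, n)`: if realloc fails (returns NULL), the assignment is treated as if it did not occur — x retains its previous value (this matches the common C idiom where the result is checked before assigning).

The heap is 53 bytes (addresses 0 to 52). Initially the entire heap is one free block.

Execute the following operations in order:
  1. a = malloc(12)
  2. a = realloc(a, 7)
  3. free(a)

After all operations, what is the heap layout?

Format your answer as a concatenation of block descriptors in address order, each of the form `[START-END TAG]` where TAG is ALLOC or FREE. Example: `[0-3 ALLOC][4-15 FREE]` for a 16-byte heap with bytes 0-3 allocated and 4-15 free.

Answer: [0-52 FREE]

Derivation:
Op 1: a = malloc(12) -> a = 0; heap: [0-11 ALLOC][12-52 FREE]
Op 2: a = realloc(a, 7) -> a = 0; heap: [0-6 ALLOC][7-52 FREE]
Op 3: free(a) -> (freed a); heap: [0-52 FREE]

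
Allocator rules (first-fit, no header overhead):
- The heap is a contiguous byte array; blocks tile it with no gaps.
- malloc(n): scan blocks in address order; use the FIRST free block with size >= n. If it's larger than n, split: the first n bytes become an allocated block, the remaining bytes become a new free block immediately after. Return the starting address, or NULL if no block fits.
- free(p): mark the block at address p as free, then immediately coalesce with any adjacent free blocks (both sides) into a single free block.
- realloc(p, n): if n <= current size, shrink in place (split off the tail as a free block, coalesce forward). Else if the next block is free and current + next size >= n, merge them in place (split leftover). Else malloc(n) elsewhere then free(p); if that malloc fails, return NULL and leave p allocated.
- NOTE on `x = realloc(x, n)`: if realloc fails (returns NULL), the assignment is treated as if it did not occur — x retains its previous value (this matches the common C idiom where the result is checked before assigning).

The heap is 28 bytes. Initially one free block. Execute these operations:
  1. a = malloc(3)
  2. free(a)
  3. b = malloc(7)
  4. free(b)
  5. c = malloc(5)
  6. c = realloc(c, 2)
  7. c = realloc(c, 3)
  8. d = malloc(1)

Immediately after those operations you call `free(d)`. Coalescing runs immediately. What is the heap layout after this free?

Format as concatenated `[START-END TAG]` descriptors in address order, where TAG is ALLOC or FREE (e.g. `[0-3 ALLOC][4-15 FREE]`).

Op 1: a = malloc(3) -> a = 0; heap: [0-2 ALLOC][3-27 FREE]
Op 2: free(a) -> (freed a); heap: [0-27 FREE]
Op 3: b = malloc(7) -> b = 0; heap: [0-6 ALLOC][7-27 FREE]
Op 4: free(b) -> (freed b); heap: [0-27 FREE]
Op 5: c = malloc(5) -> c = 0; heap: [0-4 ALLOC][5-27 FREE]
Op 6: c = realloc(c, 2) -> c = 0; heap: [0-1 ALLOC][2-27 FREE]
Op 7: c = realloc(c, 3) -> c = 0; heap: [0-2 ALLOC][3-27 FREE]
Op 8: d = malloc(1) -> d = 3; heap: [0-2 ALLOC][3-3 ALLOC][4-27 FREE]
free(d): d = 3 -> block [3-3 ALLOC]; mark free, coalesce with adjacent free neighbors -> [0-2 ALLOC][3-27 FREE]

Answer: [0-2 ALLOC][3-27 FREE]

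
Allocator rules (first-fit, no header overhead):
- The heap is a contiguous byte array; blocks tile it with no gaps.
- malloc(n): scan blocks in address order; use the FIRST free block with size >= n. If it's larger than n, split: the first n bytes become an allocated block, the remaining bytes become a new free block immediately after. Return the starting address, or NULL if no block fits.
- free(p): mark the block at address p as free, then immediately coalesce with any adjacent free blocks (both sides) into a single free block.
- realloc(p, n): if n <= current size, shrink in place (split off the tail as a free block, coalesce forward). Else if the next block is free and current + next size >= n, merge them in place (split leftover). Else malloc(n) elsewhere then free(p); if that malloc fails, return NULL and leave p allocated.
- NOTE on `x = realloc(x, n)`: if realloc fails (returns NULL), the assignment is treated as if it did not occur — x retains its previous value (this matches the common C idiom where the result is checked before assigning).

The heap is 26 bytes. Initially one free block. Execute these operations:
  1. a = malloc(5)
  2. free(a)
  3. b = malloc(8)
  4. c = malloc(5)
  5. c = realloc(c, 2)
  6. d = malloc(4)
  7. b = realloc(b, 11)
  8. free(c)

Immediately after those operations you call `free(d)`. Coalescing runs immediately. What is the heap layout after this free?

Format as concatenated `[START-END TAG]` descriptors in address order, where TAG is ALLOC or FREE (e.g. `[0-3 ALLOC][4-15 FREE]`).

Op 1: a = malloc(5) -> a = 0; heap: [0-4 ALLOC][5-25 FREE]
Op 2: free(a) -> (freed a); heap: [0-25 FREE]
Op 3: b = malloc(8) -> b = 0; heap: [0-7 ALLOC][8-25 FREE]
Op 4: c = malloc(5) -> c = 8; heap: [0-7 ALLOC][8-12 ALLOC][13-25 FREE]
Op 5: c = realloc(c, 2) -> c = 8; heap: [0-7 ALLOC][8-9 ALLOC][10-25 FREE]
Op 6: d = malloc(4) -> d = 10; heap: [0-7 ALLOC][8-9 ALLOC][10-13 ALLOC][14-25 FREE]
Op 7: b = realloc(b, 11) -> b = 14; heap: [0-7 FREE][8-9 ALLOC][10-13 ALLOC][14-24 ALLOC][25-25 FREE]
Op 8: free(c) -> (freed c); heap: [0-9 FREE][10-13 ALLOC][14-24 ALLOC][25-25 FREE]
free(d): d = 10 -> block [10-13 ALLOC]; mark free, coalesce with adjacent free neighbors -> [0-13 FREE][14-24 ALLOC][25-25 FREE]

Answer: [0-13 FREE][14-24 ALLOC][25-25 FREE]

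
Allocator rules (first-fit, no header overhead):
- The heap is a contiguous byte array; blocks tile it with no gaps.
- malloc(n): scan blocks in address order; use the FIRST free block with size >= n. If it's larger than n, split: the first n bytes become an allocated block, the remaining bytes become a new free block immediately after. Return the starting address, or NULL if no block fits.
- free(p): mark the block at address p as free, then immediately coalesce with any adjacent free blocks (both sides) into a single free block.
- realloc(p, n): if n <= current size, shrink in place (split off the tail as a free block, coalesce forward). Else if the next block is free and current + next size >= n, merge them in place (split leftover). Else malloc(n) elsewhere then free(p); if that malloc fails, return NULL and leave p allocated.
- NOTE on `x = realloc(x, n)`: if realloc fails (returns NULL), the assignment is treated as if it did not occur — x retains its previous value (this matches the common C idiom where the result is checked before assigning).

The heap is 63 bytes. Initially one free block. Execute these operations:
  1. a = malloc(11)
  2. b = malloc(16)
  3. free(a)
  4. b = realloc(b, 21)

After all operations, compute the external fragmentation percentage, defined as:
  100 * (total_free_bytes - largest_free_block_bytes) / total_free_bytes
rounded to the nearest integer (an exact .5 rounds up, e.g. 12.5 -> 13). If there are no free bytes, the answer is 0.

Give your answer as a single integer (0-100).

Answer: 26

Derivation:
Op 1: a = malloc(11) -> a = 0; heap: [0-10 ALLOC][11-62 FREE]
Op 2: b = malloc(16) -> b = 11; heap: [0-10 ALLOC][11-26 ALLOC][27-62 FREE]
Op 3: free(a) -> (freed a); heap: [0-10 FREE][11-26 ALLOC][27-62 FREE]
Op 4: b = realloc(b, 21) -> b = 11; heap: [0-10 FREE][11-31 ALLOC][32-62 FREE]
Free blocks: [11 31] total_free=42 largest=31 -> 100*(42-31)/42 = 1100/42 ≈ 26.190 -> rounds to 26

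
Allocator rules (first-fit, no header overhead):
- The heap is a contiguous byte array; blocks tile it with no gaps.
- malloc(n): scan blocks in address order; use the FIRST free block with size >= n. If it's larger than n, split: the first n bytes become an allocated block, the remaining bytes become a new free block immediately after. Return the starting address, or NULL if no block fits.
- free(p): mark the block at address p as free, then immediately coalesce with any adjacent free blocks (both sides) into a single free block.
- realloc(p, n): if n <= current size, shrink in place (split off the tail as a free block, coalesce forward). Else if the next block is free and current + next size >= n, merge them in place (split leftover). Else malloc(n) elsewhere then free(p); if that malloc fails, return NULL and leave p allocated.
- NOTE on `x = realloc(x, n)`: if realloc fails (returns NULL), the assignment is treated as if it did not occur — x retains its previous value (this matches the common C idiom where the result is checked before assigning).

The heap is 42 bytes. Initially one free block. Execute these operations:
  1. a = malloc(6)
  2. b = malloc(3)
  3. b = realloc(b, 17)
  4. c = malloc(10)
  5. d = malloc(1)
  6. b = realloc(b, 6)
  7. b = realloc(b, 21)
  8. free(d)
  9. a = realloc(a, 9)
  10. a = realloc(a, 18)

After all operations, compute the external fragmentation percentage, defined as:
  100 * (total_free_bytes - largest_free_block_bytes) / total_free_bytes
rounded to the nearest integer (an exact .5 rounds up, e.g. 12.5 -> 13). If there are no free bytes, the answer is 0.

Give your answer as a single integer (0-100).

Op 1: a = malloc(6) -> a = 0; heap: [0-5 ALLOC][6-41 FREE]
Op 2: b = malloc(3) -> b = 6; heap: [0-5 ALLOC][6-8 ALLOC][9-41 FREE]
Op 3: b = realloc(b, 17) -> b = 6; heap: [0-5 ALLOC][6-22 ALLOC][23-41 FREE]
Op 4: c = malloc(10) -> c = 23; heap: [0-5 ALLOC][6-22 ALLOC][23-32 ALLOC][33-41 FREE]
Op 5: d = malloc(1) -> d = 33; heap: [0-5 ALLOC][6-22 ALLOC][23-32 ALLOC][33-33 ALLOC][34-41 FREE]
Op 6: b = realloc(b, 6) -> b = 6; heap: [0-5 ALLOC][6-11 ALLOC][12-22 FREE][23-32 ALLOC][33-33 ALLOC][34-41 FREE]
Op 7: b = realloc(b, 21) -> NULL (b unchanged); heap: [0-5 ALLOC][6-11 ALLOC][12-22 FREE][23-32 ALLOC][33-33 ALLOC][34-41 FREE]
Op 8: free(d) -> (freed d); heap: [0-5 ALLOC][6-11 ALLOC][12-22 FREE][23-32 ALLOC][33-41 FREE]
Op 9: a = realloc(a, 9) -> a = 12; heap: [0-5 FREE][6-11 ALLOC][12-20 ALLOC][21-22 FREE][23-32 ALLOC][33-41 FREE]
Op 10: a = realloc(a, 18) -> NULL (a unchanged); heap: [0-5 FREE][6-11 ALLOC][12-20 ALLOC][21-22 FREE][23-32 ALLOC][33-41 FREE]
Free blocks: [6 2 9] total_free=17 largest=9 -> 100*(17-9)/17 = 800/17 ≈ 47.059 -> rounds to 47

Answer: 47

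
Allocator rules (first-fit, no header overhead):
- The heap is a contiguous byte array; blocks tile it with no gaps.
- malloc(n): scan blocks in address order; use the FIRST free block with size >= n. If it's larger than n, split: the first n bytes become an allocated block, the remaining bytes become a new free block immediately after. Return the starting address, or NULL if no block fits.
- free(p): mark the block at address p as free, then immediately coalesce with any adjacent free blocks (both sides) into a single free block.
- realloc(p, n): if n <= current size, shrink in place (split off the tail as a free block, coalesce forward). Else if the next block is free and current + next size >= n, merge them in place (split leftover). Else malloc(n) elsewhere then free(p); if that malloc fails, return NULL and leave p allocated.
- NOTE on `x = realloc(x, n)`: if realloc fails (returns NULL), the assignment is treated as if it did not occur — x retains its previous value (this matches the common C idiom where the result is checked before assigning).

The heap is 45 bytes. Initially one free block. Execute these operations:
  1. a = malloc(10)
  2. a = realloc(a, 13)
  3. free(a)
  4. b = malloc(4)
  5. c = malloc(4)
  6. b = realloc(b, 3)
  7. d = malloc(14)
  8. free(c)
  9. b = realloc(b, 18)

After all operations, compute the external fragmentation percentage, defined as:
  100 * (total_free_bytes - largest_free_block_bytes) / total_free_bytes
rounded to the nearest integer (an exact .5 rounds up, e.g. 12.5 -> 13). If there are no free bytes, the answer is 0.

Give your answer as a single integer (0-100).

Answer: 38

Derivation:
Op 1: a = malloc(10) -> a = 0; heap: [0-9 ALLOC][10-44 FREE]
Op 2: a = realloc(a, 13) -> a = 0; heap: [0-12 ALLOC][13-44 FREE]
Op 3: free(a) -> (freed a); heap: [0-44 FREE]
Op 4: b = malloc(4) -> b = 0; heap: [0-3 ALLOC][4-44 FREE]
Op 5: c = malloc(4) -> c = 4; heap: [0-3 ALLOC][4-7 ALLOC][8-44 FREE]
Op 6: b = realloc(b, 3) -> b = 0; heap: [0-2 ALLOC][3-3 FREE][4-7 ALLOC][8-44 FREE]
Op 7: d = malloc(14) -> d = 8; heap: [0-2 ALLOC][3-3 FREE][4-7 ALLOC][8-21 ALLOC][22-44 FREE]
Op 8: free(c) -> (freed c); heap: [0-2 ALLOC][3-7 FREE][8-21 ALLOC][22-44 FREE]
Op 9: b = realloc(b, 18) -> b = 22; heap: [0-7 FREE][8-21 ALLOC][22-39 ALLOC][40-44 FREE]
Free blocks: [8 5] total_free=13 largest=8 -> 100*(13-8)/13 = 500/13 ≈ 38.462 -> rounds to 38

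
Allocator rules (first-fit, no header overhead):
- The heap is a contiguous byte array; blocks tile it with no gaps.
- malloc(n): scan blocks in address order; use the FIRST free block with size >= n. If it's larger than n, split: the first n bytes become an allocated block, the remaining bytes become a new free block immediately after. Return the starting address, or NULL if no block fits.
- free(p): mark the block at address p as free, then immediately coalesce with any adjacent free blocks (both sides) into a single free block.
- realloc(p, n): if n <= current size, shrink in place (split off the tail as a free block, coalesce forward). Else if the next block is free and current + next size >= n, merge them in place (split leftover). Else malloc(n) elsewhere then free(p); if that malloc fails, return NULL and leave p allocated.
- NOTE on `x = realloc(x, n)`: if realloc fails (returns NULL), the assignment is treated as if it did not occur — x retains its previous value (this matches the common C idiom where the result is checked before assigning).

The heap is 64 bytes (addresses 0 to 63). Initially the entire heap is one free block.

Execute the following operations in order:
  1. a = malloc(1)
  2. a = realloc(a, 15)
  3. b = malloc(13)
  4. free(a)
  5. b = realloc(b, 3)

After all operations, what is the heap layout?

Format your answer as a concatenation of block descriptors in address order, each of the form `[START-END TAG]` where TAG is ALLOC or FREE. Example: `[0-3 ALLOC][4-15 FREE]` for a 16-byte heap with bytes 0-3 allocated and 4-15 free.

Op 1: a = malloc(1) -> a = 0; heap: [0-0 ALLOC][1-63 FREE]
Op 2: a = realloc(a, 15) -> a = 0; heap: [0-14 ALLOC][15-63 FREE]
Op 3: b = malloc(13) -> b = 15; heap: [0-14 ALLOC][15-27 ALLOC][28-63 FREE]
Op 4: free(a) -> (freed a); heap: [0-14 FREE][15-27 ALLOC][28-63 FREE]
Op 5: b = realloc(b, 3) -> b = 15; heap: [0-14 FREE][15-17 ALLOC][18-63 FREE]

Answer: [0-14 FREE][15-17 ALLOC][18-63 FREE]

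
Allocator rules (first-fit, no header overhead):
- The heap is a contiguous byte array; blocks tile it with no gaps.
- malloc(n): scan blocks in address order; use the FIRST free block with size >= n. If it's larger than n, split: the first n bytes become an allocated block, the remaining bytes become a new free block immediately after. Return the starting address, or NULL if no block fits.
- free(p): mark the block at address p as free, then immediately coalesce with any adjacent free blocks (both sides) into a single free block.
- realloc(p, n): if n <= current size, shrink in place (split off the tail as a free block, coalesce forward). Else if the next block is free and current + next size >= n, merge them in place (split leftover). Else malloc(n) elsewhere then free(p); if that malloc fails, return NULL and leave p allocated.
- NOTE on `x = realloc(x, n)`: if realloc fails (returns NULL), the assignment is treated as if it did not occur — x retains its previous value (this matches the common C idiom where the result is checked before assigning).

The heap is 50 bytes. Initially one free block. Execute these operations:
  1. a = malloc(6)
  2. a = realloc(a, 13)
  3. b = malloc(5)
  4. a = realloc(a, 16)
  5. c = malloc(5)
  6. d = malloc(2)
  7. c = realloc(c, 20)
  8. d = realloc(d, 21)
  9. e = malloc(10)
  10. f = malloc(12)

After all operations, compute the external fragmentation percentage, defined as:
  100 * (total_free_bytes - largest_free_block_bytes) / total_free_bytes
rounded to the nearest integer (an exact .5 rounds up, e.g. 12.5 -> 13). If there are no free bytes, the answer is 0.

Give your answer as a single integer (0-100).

Answer: 50

Derivation:
Op 1: a = malloc(6) -> a = 0; heap: [0-5 ALLOC][6-49 FREE]
Op 2: a = realloc(a, 13) -> a = 0; heap: [0-12 ALLOC][13-49 FREE]
Op 3: b = malloc(5) -> b = 13; heap: [0-12 ALLOC][13-17 ALLOC][18-49 FREE]
Op 4: a = realloc(a, 16) -> a = 18; heap: [0-12 FREE][13-17 ALLOC][18-33 ALLOC][34-49 FREE]
Op 5: c = malloc(5) -> c = 0; heap: [0-4 ALLOC][5-12 FREE][13-17 ALLOC][18-33 ALLOC][34-49 FREE]
Op 6: d = malloc(2) -> d = 5; heap: [0-4 ALLOC][5-6 ALLOC][7-12 FREE][13-17 ALLOC][18-33 ALLOC][34-49 FREE]
Op 7: c = realloc(c, 20) -> NULL (c unchanged); heap: [0-4 ALLOC][5-6 ALLOC][7-12 FREE][13-17 ALLOC][18-33 ALLOC][34-49 FREE]
Op 8: d = realloc(d, 21) -> NULL (d unchanged); heap: [0-4 ALLOC][5-6 ALLOC][7-12 FREE][13-17 ALLOC][18-33 ALLOC][34-49 FREE]
Op 9: e = malloc(10) -> e = 34; heap: [0-4 ALLOC][5-6 ALLOC][7-12 FREE][13-17 ALLOC][18-33 ALLOC][34-43 ALLOC][44-49 FREE]
Op 10: f = malloc(12) -> f = NULL; heap: [0-4 ALLOC][5-6 ALLOC][7-12 FREE][13-17 ALLOC][18-33 ALLOC][34-43 ALLOC][44-49 FREE]
Free blocks: [6 6] total_free=12 largest=6 -> 100*(12-6)/12 = 600/12 = 50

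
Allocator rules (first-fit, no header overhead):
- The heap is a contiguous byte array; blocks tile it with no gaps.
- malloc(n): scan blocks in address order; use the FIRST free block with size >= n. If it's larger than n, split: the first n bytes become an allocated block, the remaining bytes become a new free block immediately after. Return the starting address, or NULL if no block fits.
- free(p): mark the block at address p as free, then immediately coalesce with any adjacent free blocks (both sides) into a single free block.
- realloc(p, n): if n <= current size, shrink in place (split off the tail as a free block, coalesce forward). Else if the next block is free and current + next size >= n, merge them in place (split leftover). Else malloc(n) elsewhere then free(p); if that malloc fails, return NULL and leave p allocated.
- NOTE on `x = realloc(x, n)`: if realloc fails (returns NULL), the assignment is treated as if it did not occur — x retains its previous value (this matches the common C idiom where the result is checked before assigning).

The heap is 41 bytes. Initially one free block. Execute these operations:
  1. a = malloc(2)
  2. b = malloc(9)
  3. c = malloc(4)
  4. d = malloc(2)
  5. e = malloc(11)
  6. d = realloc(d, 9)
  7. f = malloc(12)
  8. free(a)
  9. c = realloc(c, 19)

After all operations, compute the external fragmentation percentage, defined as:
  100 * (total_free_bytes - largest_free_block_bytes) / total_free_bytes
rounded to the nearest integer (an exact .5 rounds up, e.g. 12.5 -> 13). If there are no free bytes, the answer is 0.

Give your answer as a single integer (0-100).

Answer: 50

Derivation:
Op 1: a = malloc(2) -> a = 0; heap: [0-1 ALLOC][2-40 FREE]
Op 2: b = malloc(9) -> b = 2; heap: [0-1 ALLOC][2-10 ALLOC][11-40 FREE]
Op 3: c = malloc(4) -> c = 11; heap: [0-1 ALLOC][2-10 ALLOC][11-14 ALLOC][15-40 FREE]
Op 4: d = malloc(2) -> d = 15; heap: [0-1 ALLOC][2-10 ALLOC][11-14 ALLOC][15-16 ALLOC][17-40 FREE]
Op 5: e = malloc(11) -> e = 17; heap: [0-1 ALLOC][2-10 ALLOC][11-14 ALLOC][15-16 ALLOC][17-27 ALLOC][28-40 FREE]
Op 6: d = realloc(d, 9) -> d = 28; heap: [0-1 ALLOC][2-10 ALLOC][11-14 ALLOC][15-16 FREE][17-27 ALLOC][28-36 ALLOC][37-40 FREE]
Op 7: f = malloc(12) -> f = NULL; heap: [0-1 ALLOC][2-10 ALLOC][11-14 ALLOC][15-16 FREE][17-27 ALLOC][28-36 ALLOC][37-40 FREE]
Op 8: free(a) -> (freed a); heap: [0-1 FREE][2-10 ALLOC][11-14 ALLOC][15-16 FREE][17-27 ALLOC][28-36 ALLOC][37-40 FREE]
Op 9: c = realloc(c, 19) -> NULL (c unchanged); heap: [0-1 FREE][2-10 ALLOC][11-14 ALLOC][15-16 FREE][17-27 ALLOC][28-36 ALLOC][37-40 FREE]
Free blocks: [2 2 4] total_free=8 largest=4 -> 100*(8-4)/8 = 400/8 = 50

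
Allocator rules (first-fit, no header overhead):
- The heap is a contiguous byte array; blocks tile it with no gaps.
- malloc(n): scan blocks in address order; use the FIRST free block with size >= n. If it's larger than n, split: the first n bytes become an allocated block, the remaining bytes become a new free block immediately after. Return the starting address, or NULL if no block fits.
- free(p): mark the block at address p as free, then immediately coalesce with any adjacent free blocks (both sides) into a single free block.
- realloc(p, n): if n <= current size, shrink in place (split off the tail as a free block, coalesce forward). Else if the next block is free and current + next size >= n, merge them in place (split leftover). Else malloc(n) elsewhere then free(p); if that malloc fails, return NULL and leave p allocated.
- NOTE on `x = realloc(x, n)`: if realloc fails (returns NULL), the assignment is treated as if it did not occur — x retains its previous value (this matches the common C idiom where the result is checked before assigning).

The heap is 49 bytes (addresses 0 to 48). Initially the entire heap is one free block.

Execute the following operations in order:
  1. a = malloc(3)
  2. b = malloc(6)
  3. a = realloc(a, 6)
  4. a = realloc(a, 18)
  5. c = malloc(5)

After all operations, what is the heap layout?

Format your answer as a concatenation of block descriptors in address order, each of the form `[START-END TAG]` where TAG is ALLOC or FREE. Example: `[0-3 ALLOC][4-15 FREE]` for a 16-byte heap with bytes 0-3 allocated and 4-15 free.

Op 1: a = malloc(3) -> a = 0; heap: [0-2 ALLOC][3-48 FREE]
Op 2: b = malloc(6) -> b = 3; heap: [0-2 ALLOC][3-8 ALLOC][9-48 FREE]
Op 3: a = realloc(a, 6) -> a = 9; heap: [0-2 FREE][3-8 ALLOC][9-14 ALLOC][15-48 FREE]
Op 4: a = realloc(a, 18) -> a = 9; heap: [0-2 FREE][3-8 ALLOC][9-26 ALLOC][27-48 FREE]
Op 5: c = malloc(5) -> c = 27; heap: [0-2 FREE][3-8 ALLOC][9-26 ALLOC][27-31 ALLOC][32-48 FREE]

Answer: [0-2 FREE][3-8 ALLOC][9-26 ALLOC][27-31 ALLOC][32-48 FREE]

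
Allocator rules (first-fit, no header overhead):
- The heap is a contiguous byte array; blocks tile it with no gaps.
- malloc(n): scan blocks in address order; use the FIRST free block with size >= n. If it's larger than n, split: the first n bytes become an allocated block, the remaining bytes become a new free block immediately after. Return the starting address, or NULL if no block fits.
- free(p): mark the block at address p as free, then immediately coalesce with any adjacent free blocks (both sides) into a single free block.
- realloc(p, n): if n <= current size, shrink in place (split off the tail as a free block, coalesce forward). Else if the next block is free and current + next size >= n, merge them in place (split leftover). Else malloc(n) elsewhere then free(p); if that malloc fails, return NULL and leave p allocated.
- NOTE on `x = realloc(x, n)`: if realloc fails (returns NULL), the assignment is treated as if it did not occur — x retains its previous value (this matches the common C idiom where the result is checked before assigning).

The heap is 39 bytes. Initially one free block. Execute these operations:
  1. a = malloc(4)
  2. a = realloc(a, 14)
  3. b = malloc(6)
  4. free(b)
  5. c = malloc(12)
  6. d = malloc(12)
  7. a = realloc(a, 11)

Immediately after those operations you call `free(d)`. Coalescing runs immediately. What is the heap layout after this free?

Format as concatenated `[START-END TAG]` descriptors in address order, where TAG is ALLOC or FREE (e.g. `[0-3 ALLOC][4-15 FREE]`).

Op 1: a = malloc(4) -> a = 0; heap: [0-3 ALLOC][4-38 FREE]
Op 2: a = realloc(a, 14) -> a = 0; heap: [0-13 ALLOC][14-38 FREE]
Op 3: b = malloc(6) -> b = 14; heap: [0-13 ALLOC][14-19 ALLOC][20-38 FREE]
Op 4: free(b) -> (freed b); heap: [0-13 ALLOC][14-38 FREE]
Op 5: c = malloc(12) -> c = 14; heap: [0-13 ALLOC][14-25 ALLOC][26-38 FREE]
Op 6: d = malloc(12) -> d = 26; heap: [0-13 ALLOC][14-25 ALLOC][26-37 ALLOC][38-38 FREE]
Op 7: a = realloc(a, 11) -> a = 0; heap: [0-10 ALLOC][11-13 FREE][14-25 ALLOC][26-37 ALLOC][38-38 FREE]
free(d): d = 26 -> block [26-37 ALLOC]; mark free, coalesce with adjacent free neighbors -> [0-10 ALLOC][11-13 FREE][14-25 ALLOC][26-38 FREE]

Answer: [0-10 ALLOC][11-13 FREE][14-25 ALLOC][26-38 FREE]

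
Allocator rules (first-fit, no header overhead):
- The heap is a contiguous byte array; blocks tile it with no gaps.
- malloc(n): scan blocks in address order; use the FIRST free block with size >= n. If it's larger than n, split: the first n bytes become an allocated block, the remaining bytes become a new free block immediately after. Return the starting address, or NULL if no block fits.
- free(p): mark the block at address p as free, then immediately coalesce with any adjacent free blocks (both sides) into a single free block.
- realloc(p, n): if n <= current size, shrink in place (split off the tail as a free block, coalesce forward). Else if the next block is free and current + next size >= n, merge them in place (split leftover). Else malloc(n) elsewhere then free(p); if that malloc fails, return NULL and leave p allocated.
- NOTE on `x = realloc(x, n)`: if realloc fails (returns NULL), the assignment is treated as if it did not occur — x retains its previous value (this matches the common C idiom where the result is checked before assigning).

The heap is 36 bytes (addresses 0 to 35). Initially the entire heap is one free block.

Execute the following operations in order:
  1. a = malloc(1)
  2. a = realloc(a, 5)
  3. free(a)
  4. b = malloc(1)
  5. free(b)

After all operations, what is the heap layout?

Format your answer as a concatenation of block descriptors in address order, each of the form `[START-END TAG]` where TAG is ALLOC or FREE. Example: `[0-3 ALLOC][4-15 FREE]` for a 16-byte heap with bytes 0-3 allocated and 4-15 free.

Answer: [0-35 FREE]

Derivation:
Op 1: a = malloc(1) -> a = 0; heap: [0-0 ALLOC][1-35 FREE]
Op 2: a = realloc(a, 5) -> a = 0; heap: [0-4 ALLOC][5-35 FREE]
Op 3: free(a) -> (freed a); heap: [0-35 FREE]
Op 4: b = malloc(1) -> b = 0; heap: [0-0 ALLOC][1-35 FREE]
Op 5: free(b) -> (freed b); heap: [0-35 FREE]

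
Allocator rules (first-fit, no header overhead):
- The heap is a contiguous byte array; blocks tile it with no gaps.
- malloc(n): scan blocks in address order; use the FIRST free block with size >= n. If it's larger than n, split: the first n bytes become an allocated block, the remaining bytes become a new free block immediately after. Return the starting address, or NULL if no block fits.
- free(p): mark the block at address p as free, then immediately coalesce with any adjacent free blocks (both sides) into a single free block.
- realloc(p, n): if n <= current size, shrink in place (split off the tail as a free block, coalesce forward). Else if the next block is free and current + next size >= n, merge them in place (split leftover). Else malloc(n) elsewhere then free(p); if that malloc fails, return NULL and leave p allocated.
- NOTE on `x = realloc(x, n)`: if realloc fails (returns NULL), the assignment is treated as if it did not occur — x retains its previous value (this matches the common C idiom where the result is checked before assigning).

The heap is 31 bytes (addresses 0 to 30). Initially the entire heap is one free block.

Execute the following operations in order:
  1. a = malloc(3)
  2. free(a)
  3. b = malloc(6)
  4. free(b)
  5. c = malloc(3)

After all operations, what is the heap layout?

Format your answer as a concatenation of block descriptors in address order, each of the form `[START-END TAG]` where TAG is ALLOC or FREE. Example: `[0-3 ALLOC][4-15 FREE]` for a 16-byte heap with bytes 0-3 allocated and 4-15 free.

Op 1: a = malloc(3) -> a = 0; heap: [0-2 ALLOC][3-30 FREE]
Op 2: free(a) -> (freed a); heap: [0-30 FREE]
Op 3: b = malloc(6) -> b = 0; heap: [0-5 ALLOC][6-30 FREE]
Op 4: free(b) -> (freed b); heap: [0-30 FREE]
Op 5: c = malloc(3) -> c = 0; heap: [0-2 ALLOC][3-30 FREE]

Answer: [0-2 ALLOC][3-30 FREE]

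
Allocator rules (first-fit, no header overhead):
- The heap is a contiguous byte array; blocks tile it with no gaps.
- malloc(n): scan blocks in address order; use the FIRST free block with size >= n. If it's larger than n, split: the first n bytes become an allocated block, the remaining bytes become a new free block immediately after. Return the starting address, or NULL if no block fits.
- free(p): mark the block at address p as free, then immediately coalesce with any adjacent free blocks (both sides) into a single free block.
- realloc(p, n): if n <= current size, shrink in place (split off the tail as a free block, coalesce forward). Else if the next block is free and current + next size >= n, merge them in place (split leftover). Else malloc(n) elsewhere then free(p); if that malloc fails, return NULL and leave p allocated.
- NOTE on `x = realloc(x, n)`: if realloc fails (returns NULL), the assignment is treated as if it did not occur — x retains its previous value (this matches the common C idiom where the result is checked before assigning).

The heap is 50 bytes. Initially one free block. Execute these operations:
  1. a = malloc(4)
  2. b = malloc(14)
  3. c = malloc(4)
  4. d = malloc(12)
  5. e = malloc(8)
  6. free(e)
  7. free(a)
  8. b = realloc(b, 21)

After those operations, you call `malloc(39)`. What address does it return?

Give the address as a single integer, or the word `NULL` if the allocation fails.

Op 1: a = malloc(4) -> a = 0; heap: [0-3 ALLOC][4-49 FREE]
Op 2: b = malloc(14) -> b = 4; heap: [0-3 ALLOC][4-17 ALLOC][18-49 FREE]
Op 3: c = malloc(4) -> c = 18; heap: [0-3 ALLOC][4-17 ALLOC][18-21 ALLOC][22-49 FREE]
Op 4: d = malloc(12) -> d = 22; heap: [0-3 ALLOC][4-17 ALLOC][18-21 ALLOC][22-33 ALLOC][34-49 FREE]
Op 5: e = malloc(8) -> e = 34; heap: [0-3 ALLOC][4-17 ALLOC][18-21 ALLOC][22-33 ALLOC][34-41 ALLOC][42-49 FREE]
Op 6: free(e) -> (freed e); heap: [0-3 ALLOC][4-17 ALLOC][18-21 ALLOC][22-33 ALLOC][34-49 FREE]
Op 7: free(a) -> (freed a); heap: [0-3 FREE][4-17 ALLOC][18-21 ALLOC][22-33 ALLOC][34-49 FREE]
Op 8: b = realloc(b, 21) -> NULL (b unchanged); heap: [0-3 FREE][4-17 ALLOC][18-21 ALLOC][22-33 ALLOC][34-49 FREE]
malloc(39): first-fit scan over [0-3 FREE][4-17 ALLOC][18-21 ALLOC][22-33 ALLOC][34-49 FREE] -> NULL

Answer: NULL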